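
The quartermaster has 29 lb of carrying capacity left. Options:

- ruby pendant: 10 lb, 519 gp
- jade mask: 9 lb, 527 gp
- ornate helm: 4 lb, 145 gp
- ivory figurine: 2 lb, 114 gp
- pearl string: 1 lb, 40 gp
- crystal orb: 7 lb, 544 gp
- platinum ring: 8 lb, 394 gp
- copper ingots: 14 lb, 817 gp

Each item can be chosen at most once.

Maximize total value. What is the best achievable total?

1755

Ranking by ratio (value/lb): crystal orb 77.71, jade mask 58.56, copper ingots 58.36.
Greedy by ratio would take ruby pendant + jade mask + ivory figurine + pearl string + crystal orb: 29 lb used, total 1744.
Reworking the packing: crystal orb + platinum ring + copper ingots uses 29 lb and improves the total to 1755.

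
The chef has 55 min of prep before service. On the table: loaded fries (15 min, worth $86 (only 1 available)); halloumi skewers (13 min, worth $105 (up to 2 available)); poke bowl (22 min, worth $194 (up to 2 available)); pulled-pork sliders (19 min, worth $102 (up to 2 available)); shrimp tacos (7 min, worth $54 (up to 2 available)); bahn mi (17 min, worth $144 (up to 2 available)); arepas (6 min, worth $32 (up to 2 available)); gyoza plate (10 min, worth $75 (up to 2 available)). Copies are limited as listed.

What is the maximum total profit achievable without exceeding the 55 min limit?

Greedy by ratio would take 2×poke bowl + shrimp tacos: 51 min used, total 442.
Dropping shrimp tacos frees 7 min; slotting in gyoza plate (10 min) lifts the total to 463 at 54 min.
Nothing else within 55 min beats 463.

463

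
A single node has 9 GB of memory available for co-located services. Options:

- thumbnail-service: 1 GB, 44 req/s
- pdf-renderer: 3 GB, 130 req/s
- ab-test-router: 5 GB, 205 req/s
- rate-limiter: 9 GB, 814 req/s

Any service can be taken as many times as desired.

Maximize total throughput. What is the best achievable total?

814

Ranking by ratio (throughput/GB): rate-limiter 90.44, thumbnail-service 44.00, pdf-renderer 43.33, ab-test-router 41.00.
The ratio ordering already packs tightly: rate-limiter, 9 GB, 814.
That's the maximum — no swap from here does better than 814.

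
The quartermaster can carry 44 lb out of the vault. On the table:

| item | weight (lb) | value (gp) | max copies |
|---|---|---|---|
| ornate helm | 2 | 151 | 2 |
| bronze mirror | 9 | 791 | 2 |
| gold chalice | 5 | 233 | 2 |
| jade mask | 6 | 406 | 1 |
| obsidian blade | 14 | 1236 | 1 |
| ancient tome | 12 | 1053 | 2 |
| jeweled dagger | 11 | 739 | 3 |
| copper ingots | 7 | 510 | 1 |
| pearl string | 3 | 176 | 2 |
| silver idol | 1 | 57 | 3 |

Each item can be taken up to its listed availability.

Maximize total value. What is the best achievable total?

3871

Density check — obsidian blade 88.29, bronze mirror 87.89, ancient tome 87.75 are the best per lb.
2×bronze mirror + obsidian blade + ancient tome uses 44 of the 44 lb and totals 3871.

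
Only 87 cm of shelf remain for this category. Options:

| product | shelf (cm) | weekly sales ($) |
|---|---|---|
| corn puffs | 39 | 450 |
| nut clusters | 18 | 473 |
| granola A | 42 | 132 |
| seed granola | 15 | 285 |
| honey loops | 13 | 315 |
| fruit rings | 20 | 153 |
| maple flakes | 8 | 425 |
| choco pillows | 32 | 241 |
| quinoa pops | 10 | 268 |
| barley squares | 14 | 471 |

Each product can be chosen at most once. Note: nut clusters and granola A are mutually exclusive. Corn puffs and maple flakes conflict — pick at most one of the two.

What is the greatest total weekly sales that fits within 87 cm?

2237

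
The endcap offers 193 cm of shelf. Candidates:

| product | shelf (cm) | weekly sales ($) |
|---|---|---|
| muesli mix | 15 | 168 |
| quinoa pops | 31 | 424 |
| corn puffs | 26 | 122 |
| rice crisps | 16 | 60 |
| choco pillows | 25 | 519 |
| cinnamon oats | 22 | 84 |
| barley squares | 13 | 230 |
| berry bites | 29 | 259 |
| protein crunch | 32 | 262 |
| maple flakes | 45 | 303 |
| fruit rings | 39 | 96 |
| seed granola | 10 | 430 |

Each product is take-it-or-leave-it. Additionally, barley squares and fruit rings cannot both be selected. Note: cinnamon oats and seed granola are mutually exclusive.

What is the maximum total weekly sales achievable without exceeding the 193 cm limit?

2427

Greedy by ratio would take muesli mix + quinoa pops + corn puffs + choco pillows + barley squares + berry bites + protein crunch + seed granola: 181 cm used, total 2414.
Replace muesli mix and corn puffs with maple flakes: the trade gains 13 net, giving 2427 at 185 cm.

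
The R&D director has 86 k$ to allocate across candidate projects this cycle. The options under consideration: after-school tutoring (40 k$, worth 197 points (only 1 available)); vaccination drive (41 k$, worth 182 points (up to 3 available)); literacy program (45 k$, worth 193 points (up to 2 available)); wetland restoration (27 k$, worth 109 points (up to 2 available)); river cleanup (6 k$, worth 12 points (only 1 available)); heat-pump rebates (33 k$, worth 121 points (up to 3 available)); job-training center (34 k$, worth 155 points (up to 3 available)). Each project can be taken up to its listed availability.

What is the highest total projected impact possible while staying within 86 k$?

The ratio heuristic lands on after-school tutoring + river cleanup + job-training center (364) but leaves 6 k$ idle.
Dropping river cleanup and job-training center frees 40 k$; slotting in literacy program (45 k$) lifts the total to 390 at 85 k$.
No other feasible combination exceeds 390.

390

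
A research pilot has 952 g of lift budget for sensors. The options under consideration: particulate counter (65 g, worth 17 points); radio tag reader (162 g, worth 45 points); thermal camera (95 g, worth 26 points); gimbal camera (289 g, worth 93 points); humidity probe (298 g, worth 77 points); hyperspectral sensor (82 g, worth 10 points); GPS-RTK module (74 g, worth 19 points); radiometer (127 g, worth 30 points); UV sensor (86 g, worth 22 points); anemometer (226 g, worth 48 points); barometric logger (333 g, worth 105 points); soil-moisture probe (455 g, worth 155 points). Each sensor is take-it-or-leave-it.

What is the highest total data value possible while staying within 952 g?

305

Taking the top-ratio sensors first gives radio tag reader + gimbal camera + soil-moisture probe for 293 (906 g).
The 289 g tied up in gimbal camera is better spent on barometric logger — total rises to 305 (950 g).
Every other selection either busts 952 g or fails to beat 305.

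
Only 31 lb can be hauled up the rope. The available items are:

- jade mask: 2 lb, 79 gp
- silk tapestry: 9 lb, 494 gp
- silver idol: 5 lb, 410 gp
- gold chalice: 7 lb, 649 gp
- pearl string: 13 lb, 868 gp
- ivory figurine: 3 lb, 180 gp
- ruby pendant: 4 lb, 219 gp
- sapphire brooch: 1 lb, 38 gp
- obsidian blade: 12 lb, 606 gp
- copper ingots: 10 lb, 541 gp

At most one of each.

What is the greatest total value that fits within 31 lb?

2225

Taking the top-ratio items first gives jade mask + silver idol + gold chalice + pearl string + ivory figurine + sapphire brooch for 2224 (31 lb).
Dropping ivory figurine and sapphire brooch frees 4 lb; slotting in ruby pendant (4 lb) lifts the total to 2225 at 31 lb.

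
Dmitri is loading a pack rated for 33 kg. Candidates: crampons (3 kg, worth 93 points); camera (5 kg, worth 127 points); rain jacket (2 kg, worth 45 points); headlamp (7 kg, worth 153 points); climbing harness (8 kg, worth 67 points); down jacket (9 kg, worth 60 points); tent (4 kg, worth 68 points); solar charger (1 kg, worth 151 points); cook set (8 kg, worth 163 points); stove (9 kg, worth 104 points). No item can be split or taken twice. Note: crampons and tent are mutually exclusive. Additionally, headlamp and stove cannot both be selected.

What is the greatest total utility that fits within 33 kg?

754

Ranking by ratio (utility/kg): solar charger 151.00, crampons 31.00, camera 25.40.
Crampons + camera + headlamp + climbing harness + solar charger + cook set uses 32 of the 33 kg and totals 754.
The closest alternative, crampons + camera + headlamp + down jacket + solar charger + cook set, reaches only 747.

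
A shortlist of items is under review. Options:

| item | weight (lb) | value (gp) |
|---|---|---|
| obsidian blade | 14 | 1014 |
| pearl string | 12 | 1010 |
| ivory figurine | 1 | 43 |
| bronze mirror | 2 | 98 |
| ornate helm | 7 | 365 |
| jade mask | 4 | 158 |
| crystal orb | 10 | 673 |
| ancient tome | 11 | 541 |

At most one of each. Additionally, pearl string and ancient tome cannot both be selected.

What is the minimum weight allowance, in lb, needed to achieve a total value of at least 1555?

Minimise lb subject to total value ≥ 1555.
Taking pearl string + crystal orb gives 1683 (≥ 1555) for 22 lb.
Any bundle with less than 22 lb falls short of 1555.

22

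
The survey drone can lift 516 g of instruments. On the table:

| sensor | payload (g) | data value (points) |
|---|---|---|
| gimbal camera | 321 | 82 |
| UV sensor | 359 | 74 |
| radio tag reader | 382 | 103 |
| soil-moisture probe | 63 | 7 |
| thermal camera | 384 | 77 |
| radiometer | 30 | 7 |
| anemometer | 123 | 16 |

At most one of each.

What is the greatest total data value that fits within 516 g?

119

A density-first pass picks radio tag reader + soil-moisture probe + radiometer — 117 at 475 g.
Dropping soil-moisture probe and radiometer frees 93 g; slotting in anemometer (123 g) lifts the total to 119 at 505 g.
The closest alternative, radio tag reader + soil-moisture probe + radiometer, reaches only 117.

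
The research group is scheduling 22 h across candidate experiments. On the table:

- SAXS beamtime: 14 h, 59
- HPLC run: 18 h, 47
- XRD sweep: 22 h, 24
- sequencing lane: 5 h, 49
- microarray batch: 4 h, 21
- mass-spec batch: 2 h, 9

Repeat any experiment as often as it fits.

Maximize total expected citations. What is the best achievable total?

205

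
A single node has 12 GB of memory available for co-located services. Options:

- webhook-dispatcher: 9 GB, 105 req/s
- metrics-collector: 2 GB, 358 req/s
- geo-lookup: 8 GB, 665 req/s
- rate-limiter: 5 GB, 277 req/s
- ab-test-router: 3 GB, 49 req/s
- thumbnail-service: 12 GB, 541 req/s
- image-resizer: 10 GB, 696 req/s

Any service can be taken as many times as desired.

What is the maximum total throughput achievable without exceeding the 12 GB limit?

2148

Ranking by ratio (throughput/GB): metrics-collector 179.00, geo-lookup 83.12, image-resizer 69.60, rate-limiter 55.40.
Best packing: 6×metrics-collector — 12 GB, 2148 total.
No other feasible combination exceeds 2148.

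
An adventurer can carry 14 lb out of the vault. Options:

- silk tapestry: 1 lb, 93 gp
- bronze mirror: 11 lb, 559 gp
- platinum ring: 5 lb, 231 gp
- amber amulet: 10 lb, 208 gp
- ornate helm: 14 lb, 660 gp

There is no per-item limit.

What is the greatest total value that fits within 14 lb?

1302

Density check — silk tapestry 93.00, bronze mirror 50.82, ornate helm 47.14 are the best per lb.
Taking 14×silk tapestry: 14 lb used, 1302 in value.
No other feasible combination exceeds 1302.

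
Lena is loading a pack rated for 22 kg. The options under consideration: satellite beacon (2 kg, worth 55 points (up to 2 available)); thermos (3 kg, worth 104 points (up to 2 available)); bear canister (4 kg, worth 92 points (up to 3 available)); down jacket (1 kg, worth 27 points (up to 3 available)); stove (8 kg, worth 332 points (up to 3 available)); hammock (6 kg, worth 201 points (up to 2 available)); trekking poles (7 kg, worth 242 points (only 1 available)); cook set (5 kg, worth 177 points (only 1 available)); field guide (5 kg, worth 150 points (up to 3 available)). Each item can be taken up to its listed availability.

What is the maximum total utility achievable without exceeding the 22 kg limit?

872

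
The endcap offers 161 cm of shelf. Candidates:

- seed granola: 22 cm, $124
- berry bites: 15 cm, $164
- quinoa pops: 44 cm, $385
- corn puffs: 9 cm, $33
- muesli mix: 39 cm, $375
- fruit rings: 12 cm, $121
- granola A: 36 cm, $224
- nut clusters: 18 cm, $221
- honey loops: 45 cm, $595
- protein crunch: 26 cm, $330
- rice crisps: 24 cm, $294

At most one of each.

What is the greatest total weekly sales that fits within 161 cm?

1879

Greedy by ratio would take berry bites + corn puffs + fruit rings + nut clusters + honey loops + protein crunch + rice crisps: 149 cm used, total 1758.
Dropping corn puffs and nut clusters frees 27 cm; slotting in muesli mix (39 cm) lifts the total to 1879 at 161 cm.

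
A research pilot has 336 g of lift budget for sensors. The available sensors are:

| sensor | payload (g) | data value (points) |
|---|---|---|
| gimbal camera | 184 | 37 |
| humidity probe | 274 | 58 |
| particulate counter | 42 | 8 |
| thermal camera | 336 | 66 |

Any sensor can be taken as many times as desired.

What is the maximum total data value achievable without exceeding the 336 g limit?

Density check — humidity probe 0.21, gimbal camera 0.20, thermal camera 0.20 are the best per g.
Best packing: humidity probe + particulate counter — 316 g, 66 total.
That's the maximum — no swap from here does better than 66.

66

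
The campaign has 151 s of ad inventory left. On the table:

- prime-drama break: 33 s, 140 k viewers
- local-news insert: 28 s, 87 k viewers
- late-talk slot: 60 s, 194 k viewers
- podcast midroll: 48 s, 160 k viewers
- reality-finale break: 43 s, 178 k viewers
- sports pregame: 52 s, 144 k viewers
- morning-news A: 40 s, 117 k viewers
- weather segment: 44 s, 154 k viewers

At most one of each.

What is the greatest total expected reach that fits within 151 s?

559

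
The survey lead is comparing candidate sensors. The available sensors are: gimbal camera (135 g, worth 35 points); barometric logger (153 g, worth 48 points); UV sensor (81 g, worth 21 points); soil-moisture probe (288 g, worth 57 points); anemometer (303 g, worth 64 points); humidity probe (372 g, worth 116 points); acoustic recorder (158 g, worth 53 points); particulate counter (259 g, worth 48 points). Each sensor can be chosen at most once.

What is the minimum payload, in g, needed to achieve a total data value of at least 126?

446

Need the lightest bundle worth ≥ 126.
gimbal camera + barometric logger + acoustic recorder: 136 data value at 446 g.
Any bundle with less than 446 g falls short of 126.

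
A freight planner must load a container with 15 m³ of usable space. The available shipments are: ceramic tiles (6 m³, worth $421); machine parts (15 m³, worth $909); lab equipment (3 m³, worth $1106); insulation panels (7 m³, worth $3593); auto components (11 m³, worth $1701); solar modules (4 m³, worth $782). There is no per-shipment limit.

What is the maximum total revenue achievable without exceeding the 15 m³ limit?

Best packing: 2×insulation panels — 14 m³, 7186 total.
No other feasible combination exceeds 7186.

7186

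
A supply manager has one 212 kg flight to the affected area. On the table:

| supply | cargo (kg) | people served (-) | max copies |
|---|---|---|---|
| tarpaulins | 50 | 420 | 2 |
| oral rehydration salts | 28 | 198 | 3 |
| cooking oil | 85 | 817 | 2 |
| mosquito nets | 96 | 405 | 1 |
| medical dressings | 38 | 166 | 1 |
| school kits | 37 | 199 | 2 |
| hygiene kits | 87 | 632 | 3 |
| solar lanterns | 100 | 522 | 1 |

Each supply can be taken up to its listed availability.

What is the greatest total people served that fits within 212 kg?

1833

Filling by ratio: oral rehydration salts + 2×cooking oil for 1832, with 14 kg left unused.
The 28 kg tied up in oral rehydration salts is better spent on school kits — total rises to 1833 (207 kg).
Nothing else within 212 kg beats 1833.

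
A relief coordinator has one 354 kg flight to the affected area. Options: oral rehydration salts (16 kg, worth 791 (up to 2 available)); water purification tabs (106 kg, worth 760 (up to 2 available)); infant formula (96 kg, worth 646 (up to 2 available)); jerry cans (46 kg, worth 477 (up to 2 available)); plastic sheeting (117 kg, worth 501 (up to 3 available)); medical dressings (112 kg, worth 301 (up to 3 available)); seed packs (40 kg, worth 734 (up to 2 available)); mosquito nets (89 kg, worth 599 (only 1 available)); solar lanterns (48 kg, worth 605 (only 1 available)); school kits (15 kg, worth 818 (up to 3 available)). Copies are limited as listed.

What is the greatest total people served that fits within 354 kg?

7232

Density check — school kits 54.53, oral rehydration salts 49.44, seed packs 18.35 are the best per kg.
Greedy by ratio would take 2×oral rehydration salts + 2×jerry cans + 2×seed packs + solar lanterns + 3×school kits: 297 kg used, total 7063.
Dropping jerry cans frees 46 kg; slotting in infant formula (96 kg) lifts the total to 7232 at 347 kg.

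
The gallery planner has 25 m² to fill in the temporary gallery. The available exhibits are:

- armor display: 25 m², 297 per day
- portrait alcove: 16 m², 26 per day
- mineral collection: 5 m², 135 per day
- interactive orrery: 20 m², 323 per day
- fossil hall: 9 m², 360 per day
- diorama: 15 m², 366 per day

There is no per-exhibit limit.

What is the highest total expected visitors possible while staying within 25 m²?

855

Taking mineral collection + 2×fossil hall: 23 m² used, 855 in expected visitors.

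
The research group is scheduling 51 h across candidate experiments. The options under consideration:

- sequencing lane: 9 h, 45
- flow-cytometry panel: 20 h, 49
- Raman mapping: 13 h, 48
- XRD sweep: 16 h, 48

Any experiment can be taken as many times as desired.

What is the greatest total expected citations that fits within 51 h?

Ranking by ratio (expected citations/h): sequencing lane 5.00, Raman mapping 3.69, XRD sweep 3.00.
Filling by ratio: 5×sequencing lane for 225, with 6 h left unused.
Dropping sequencing lane frees 9 h; slotting in Raman mapping (13 h) lifts the total to 228 at 49 h.
That's the maximum — no swap from here does better than 228.

228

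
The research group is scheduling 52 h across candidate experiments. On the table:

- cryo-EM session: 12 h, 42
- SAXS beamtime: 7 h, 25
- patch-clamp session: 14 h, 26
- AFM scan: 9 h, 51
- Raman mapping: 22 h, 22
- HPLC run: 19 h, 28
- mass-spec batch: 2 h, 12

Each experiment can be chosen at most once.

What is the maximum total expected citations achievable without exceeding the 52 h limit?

158

By expected citations per h: mass-spec batch 6.00, AFM scan 5.67, SAXS beamtime 3.57, cryo-EM session 3.50 lead.
Taking the top-ratio experiments first gives cryo-EM session + SAXS beamtime + patch-clamp session + AFM scan + mass-spec batch for 156 (44 h).
The 14 h tied up in patch-clamp session is better spent on HPLC run — total rises to 158 (49 h).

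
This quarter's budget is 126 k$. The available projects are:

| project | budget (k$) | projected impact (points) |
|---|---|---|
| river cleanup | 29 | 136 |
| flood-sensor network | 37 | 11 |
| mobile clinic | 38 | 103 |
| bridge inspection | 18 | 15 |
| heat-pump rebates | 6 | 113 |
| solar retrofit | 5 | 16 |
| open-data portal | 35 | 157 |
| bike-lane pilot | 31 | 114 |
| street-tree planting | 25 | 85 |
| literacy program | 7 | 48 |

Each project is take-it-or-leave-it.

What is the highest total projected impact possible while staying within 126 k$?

Taking the top-ratio projects first gives river cleanup + heat-pump rebates + solar retrofit + open-data portal + bike-lane pilot + literacy program for 584 (113 k$).
Dropping solar retrofit and literacy program frees 12 k$; slotting in street-tree planting (25 k$) lifts the total to 605 at 126 k$.
An exhaustive check of the 1024 subsets confirms 605.

605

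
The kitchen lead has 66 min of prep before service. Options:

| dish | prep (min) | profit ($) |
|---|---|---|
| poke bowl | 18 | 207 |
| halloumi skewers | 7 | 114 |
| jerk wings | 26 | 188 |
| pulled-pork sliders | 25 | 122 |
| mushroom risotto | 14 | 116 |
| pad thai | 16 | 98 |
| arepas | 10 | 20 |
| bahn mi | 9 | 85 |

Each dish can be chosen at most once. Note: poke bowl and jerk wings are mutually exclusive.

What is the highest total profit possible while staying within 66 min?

Density check — halloumi skewers 16.29, poke bowl 11.50, bahn mi 9.44 are the best per min.
The ratio ordering already packs tightly: poke bowl + halloumi skewers + mushroom risotto + pad thai + bahn mi, 64 min, 620.
Every other selection either busts 66 min or breaks a pairing rule or fails to beat 620.

620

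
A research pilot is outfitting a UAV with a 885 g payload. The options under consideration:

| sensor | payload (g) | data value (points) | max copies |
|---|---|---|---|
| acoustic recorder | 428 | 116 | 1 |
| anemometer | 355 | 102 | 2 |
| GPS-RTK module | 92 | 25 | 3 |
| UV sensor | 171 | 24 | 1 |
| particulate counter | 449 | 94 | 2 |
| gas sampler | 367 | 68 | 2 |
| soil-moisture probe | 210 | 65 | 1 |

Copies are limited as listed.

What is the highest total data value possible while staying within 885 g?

243

Taking the top-ratio sensors first gives anemometer + 3×GPS-RTK module + soil-moisture probe for 242 (841 g).
The 394 g tied up in 2×GPS-RTK module and soil-moisture probe is better spent on acoustic recorder — total rises to 243 (875 g).
No other feasible combination exceeds 243.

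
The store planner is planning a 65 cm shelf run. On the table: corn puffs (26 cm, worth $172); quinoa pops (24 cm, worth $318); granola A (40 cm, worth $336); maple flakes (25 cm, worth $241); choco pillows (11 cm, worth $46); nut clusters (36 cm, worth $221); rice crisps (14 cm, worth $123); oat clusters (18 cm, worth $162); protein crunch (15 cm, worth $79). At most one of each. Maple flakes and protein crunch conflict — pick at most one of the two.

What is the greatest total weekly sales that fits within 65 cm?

682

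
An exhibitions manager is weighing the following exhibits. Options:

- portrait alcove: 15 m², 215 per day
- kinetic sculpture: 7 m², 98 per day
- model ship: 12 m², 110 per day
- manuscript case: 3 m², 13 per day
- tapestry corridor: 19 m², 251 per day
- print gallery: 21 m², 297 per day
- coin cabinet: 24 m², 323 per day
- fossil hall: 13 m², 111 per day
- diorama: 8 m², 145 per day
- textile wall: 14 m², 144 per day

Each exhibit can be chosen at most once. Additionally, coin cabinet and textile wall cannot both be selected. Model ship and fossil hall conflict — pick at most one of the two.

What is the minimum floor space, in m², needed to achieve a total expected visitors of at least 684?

48

Minimise m² subject to total expected visitors ≥ 684.
tapestry corridor + print gallery + diorama: 693 expected visitors at 48 m².
No combination under 48 m² hits 684.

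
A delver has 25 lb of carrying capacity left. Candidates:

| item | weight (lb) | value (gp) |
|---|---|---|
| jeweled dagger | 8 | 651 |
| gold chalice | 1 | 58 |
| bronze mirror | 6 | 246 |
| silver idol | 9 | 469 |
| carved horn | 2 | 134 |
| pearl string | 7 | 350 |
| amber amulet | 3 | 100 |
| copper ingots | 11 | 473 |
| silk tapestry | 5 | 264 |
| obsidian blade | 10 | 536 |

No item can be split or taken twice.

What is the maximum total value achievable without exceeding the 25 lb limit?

1585

A density-first pass picks jeweled dagger + gold chalice + carved horn + amber amulet + obsidian blade — 1479 at 24 lb.
Dropping gold chalice and amber amulet frees 4 lb; slotting in silk tapestry (5 lb) lifts the total to 1585 at 25 lb.
Next best is jeweled dagger + gold chalice + silver idol + carved horn + silk tapestry at 1576 (25 lb) — short by 9.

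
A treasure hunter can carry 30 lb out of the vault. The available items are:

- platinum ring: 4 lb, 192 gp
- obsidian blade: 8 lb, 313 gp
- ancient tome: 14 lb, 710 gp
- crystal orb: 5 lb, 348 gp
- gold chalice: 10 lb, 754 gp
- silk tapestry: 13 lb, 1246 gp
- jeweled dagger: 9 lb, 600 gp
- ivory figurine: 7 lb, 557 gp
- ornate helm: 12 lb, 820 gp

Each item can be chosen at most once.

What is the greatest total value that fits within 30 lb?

2557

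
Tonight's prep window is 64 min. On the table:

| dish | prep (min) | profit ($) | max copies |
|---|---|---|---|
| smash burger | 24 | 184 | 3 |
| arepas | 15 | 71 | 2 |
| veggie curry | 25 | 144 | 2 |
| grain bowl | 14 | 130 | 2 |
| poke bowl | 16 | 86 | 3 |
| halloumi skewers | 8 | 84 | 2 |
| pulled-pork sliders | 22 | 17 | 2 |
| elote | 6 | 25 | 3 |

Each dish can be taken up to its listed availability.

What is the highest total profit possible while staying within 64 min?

536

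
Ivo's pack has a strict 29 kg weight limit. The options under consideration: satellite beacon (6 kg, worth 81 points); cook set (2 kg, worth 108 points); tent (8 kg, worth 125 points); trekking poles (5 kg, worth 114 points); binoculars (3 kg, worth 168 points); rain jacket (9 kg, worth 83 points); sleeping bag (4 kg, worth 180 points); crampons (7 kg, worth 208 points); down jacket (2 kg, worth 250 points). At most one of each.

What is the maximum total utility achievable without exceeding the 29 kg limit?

1109

The ratio ordering already packs tightly: satellite beacon + cook set + trekking poles + binoculars + sleeping bag + crampons + down jacket, 29 kg, 1109.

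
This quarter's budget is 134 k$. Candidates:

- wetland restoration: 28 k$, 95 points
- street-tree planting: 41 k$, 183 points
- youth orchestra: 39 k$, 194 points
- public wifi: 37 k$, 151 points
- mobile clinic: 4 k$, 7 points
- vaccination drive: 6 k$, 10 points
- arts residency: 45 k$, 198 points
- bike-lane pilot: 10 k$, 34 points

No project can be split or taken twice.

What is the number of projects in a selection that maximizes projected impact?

4

Optimal total is 585.
street-tree planting + youth orchestra + vaccination drive + arts residency hits 585 at 131 k$.
Every optimal selection uses 4 projects.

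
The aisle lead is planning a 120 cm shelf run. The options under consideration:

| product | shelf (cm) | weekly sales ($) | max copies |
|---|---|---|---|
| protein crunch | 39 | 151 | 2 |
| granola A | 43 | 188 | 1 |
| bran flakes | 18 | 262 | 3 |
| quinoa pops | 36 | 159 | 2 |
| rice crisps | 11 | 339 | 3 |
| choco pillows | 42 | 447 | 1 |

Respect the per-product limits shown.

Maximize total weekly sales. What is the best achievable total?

1988

A density-first pass picks 3×bran flakes + 3×rice crisps — 1803 at 87 cm.
The 18 cm tied up in bran flakes is better spent on choco pillows — total rises to 1988 (111 cm).
The spare 9 cm is too small for any remaining product, and no exchange beats 1988.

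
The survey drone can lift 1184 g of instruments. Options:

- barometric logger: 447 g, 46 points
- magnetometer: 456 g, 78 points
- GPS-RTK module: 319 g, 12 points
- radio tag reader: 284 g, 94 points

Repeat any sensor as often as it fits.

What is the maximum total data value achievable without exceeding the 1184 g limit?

376

Best packing: 4×radio tag reader — 1136 g, 376 total.
The spare 48 g is too small for any remaining sensor, and no exchange beats 376.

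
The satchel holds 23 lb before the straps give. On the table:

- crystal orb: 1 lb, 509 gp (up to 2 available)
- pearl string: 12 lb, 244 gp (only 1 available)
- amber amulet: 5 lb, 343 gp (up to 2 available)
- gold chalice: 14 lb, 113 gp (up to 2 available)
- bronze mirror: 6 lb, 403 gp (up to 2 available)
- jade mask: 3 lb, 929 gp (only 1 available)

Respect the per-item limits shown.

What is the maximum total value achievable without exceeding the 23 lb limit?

3096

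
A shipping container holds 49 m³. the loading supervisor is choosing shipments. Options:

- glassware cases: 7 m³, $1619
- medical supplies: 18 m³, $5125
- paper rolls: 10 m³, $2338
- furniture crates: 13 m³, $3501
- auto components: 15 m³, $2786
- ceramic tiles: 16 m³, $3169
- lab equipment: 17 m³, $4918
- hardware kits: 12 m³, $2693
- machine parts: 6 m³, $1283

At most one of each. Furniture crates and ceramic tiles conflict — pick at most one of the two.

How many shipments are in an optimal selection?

3

Best achievable revenue is 13544.
medical supplies + furniture crates + lab equipment hits 13544 at 48 m³.
Every optimal selection uses 3 shipments.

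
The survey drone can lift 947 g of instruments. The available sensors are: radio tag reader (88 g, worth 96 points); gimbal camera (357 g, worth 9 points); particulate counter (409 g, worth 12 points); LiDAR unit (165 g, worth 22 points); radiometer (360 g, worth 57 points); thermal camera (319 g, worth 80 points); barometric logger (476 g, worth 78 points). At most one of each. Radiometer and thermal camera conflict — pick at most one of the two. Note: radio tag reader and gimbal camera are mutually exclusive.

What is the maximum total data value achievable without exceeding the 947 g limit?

Best packing: radio tag reader + thermal camera + barometric logger — 883 g, 254 total.
That's the maximum — no feasible swap from here does better than 254.

254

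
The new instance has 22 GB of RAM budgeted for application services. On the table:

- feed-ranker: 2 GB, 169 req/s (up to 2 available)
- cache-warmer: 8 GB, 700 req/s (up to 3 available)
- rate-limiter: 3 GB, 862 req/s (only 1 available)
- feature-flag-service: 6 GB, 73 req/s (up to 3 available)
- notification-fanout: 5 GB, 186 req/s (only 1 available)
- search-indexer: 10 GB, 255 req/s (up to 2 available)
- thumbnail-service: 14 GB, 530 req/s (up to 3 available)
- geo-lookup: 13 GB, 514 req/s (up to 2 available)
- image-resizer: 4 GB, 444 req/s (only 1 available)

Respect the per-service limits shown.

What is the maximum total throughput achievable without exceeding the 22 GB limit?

The ratio heuristic lands on 2×feed-ranker + cache-warmer + rate-limiter + image-resizer (2344) but leaves 3 GB idle.
Dropping feed-ranker and image-resizer frees 6 GB; slotting in cache-warmer (8 GB) lifts the total to 2431 at 21 GB.

2431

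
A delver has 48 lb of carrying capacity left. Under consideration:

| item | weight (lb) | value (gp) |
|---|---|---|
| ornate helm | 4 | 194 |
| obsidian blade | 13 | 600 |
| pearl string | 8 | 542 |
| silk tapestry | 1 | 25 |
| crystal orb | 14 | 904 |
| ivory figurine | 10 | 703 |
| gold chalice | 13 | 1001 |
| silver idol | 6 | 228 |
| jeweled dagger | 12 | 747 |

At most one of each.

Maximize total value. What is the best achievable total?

A density-first pass picks pearl string + silk tapestry + crystal orb + ivory figurine + gold chalice — 3175 at 46 lb.
Dropping ivory figurine frees 10 lb; slotting in jeweled dagger (12 lb) lifts the total to 3219 at 48 lb.

3219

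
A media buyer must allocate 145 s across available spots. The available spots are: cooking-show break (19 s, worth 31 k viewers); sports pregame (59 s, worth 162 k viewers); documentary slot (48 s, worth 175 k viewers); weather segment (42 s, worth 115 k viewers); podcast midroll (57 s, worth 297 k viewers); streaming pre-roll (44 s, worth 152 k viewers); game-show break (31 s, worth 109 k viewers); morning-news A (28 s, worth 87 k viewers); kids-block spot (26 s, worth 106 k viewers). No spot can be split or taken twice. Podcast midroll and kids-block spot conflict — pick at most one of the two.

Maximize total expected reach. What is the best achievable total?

581

By expected reach per s: podcast midroll 5.21, kids-block spot 4.08, documentary slot 3.65 lead.
Documentary slot + podcast midroll + game-show break uses 136 of the 145 s and totals 581.
Every other selection either busts 145 s or breaks a pairing rule or fails to beat 581.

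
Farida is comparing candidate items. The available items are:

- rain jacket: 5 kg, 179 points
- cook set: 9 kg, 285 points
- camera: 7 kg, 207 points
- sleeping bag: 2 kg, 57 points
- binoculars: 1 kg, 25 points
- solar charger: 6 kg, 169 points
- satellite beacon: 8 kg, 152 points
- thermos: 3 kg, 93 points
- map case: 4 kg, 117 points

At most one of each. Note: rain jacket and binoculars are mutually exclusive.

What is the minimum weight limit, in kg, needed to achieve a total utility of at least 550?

17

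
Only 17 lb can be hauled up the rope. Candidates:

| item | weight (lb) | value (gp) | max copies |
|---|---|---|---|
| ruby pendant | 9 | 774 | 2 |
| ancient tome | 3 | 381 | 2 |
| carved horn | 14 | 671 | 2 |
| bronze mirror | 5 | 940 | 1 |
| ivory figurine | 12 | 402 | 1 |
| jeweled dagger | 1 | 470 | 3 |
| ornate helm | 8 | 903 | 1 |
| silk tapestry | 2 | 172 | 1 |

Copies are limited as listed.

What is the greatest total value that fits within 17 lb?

3284

Best packing: 2×ancient tome + bronze mirror + 3×jeweled dagger + silk tapestry — 16 lb, 3284 total.
That's the maximum — no swap from here does better than 3284.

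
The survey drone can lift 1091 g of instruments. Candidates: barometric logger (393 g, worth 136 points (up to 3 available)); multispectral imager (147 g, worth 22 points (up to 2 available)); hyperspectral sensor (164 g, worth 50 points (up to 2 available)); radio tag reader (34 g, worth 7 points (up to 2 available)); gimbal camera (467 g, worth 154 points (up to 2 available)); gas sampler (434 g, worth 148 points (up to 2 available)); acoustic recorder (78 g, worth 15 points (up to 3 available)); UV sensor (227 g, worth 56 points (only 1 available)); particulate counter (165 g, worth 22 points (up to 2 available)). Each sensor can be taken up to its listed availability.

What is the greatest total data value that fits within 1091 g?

Density check — barometric logger 0.35, gas sampler 0.34, gimbal camera 0.33, hyperspectral sensor 0.30 are the best per g.
Greedy by ratio would take 2×barometric logger + hyperspectral sensor + 2×radio tag reader: 1018 g used, total 336.
The 820 g tied up in 2×barometric logger and radio tag reader is better spent on 2×gas sampler — total rises to 353 (1066 g).

353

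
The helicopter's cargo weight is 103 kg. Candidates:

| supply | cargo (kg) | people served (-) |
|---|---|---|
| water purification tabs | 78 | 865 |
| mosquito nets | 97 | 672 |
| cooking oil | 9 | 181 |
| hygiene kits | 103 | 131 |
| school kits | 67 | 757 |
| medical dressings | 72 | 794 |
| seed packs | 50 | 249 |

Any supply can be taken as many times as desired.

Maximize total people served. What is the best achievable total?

1991

11×cooking oil uses 99 of the 103 kg and totals 1991.
The spare 4 kg is too small for any remaining supply, and no exchange beats 1991.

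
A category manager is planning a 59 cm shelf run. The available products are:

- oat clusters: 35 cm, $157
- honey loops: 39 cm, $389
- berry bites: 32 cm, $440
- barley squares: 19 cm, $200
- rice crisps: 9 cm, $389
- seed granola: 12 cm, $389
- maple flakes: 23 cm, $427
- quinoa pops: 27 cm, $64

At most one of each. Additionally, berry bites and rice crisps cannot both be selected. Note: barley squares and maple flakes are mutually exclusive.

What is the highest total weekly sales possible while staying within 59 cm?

1205

Taking rice crisps + seed granola + maple flakes: 44 cm used, 1205 in weekly sales.
The closest alternative, barley squares + rice crisps + seed granola, reaches only 978.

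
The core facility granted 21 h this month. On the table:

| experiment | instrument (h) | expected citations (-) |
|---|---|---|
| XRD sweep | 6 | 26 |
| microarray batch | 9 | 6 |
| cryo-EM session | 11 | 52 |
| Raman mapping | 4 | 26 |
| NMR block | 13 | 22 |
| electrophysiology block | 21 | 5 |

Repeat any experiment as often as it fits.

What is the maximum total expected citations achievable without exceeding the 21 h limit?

Density check — Raman mapping 6.50, cryo-EM session 4.73, XRD sweep 4.33 are the best per h.
5×Raman mapping uses 20 of the 21 h and totals 130.
No other feasible combination exceeds 130.

130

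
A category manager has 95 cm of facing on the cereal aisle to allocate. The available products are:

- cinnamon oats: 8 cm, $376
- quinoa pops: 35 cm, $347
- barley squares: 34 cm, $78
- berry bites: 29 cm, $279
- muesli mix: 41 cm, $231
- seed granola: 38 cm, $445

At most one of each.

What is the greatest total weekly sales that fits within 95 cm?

1168

Taking cinnamon oats + quinoa pops + seed granola: 81 cm used, 1168 in weekly sales.
Next best is cinnamon oats + berry bites + seed granola at 1100 (75 cm) — short by 68.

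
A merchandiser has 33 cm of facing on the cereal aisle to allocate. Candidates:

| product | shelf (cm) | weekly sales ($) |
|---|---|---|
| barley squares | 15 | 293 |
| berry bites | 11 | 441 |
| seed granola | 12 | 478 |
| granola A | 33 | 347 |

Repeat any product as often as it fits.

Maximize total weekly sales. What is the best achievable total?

By weekly sales per cm: berry bites 40.09, seed granola 39.83, barley squares 19.53, granola A 10.52 lead.
Taking 3×berry bites: 33 cm used, 1323 in weekly sales.

1323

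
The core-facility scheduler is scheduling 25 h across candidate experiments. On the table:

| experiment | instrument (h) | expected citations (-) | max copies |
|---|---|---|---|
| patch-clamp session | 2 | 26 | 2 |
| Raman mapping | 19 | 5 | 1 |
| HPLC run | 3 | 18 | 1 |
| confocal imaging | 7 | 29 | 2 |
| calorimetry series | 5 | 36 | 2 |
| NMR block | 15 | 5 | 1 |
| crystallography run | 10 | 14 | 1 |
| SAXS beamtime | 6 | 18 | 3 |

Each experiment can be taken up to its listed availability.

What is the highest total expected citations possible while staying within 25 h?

2×patch-clamp session + HPLC run + confocal imaging + 2×calorimetry series uses 24 of the 25 h and totals 171.
That's the maximum — no swap from here does better than 171.

171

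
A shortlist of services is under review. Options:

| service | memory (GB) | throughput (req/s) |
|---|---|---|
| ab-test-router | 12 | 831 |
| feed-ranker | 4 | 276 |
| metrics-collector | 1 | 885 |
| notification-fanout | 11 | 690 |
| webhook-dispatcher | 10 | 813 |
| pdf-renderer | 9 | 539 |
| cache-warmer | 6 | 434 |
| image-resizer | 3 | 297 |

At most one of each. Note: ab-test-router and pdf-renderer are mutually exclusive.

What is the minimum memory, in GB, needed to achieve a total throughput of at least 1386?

Need the lightest bundle worth ≥ 1386.
Taking feed-ranker + metrics-collector + image-resizer gives 1458 (≥ 1386) for 8 GB.
No combination under 8 GB hits 1386.

8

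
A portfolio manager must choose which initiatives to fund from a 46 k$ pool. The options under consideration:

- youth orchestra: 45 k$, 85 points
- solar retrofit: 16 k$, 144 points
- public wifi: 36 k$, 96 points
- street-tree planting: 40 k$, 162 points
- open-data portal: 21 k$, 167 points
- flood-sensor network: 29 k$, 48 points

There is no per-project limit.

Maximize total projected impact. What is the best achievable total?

334

By projected impact per k$: solar retrofit 9.00, open-data portal 7.95, street-tree planting 4.05, public wifi 2.67 lead.
Filling by ratio: 2×solar retrofit for 288, with 14 k$ left unused.
Dropping 2×solar retrofit frees 32 k$; slotting in 2×open-data portal (42 k$) lifts the total to 334 at 42 k$.
The spare 4 k$ is too small for any remaining project, and no exchange beats 334.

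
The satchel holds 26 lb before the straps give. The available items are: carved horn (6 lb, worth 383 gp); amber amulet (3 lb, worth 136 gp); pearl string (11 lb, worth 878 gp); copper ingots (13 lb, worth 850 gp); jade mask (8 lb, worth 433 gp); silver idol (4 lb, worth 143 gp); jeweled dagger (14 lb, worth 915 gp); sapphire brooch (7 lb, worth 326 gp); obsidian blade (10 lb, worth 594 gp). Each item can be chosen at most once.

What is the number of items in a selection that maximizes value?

Optimal total is 1793.
pearl string + jeweled dagger hits 1793 at 25 lb.
Every optimal selection uses 2 items.

2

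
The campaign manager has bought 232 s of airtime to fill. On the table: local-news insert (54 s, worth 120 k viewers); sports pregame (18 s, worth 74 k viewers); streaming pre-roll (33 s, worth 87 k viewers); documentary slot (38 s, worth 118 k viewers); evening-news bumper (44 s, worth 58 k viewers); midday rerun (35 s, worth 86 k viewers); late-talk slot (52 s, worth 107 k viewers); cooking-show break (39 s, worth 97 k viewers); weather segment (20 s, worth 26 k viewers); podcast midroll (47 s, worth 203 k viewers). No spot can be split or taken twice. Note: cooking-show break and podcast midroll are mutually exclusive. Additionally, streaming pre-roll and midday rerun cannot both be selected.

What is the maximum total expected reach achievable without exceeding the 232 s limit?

648

Local-news insert + sports pregame + documentary slot + late-talk slot + weather segment + podcast midroll uses 229 of the 232 s and totals 648.
The closest alternative, sports pregame + streaming pre-roll + documentary slot + evening-news bumper + late-talk slot + podcast midroll, reaches only 647.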